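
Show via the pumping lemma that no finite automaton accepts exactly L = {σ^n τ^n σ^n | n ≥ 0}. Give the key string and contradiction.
Assume L is regular with pumping length p. Idea: pumping the first σ-block unbalances it against the other two.
Choose s = σ^p τ^p σ^p ∈ L (|s| = 3p ≥ p). By the pumping lemma, s = xyz with |xy| ≤ p, |y| > 0, so y = σ^k with k ≥ 1, inside the first σ-block. Then xy²z = σ^(p+k) τ^p σ^p. The first block has length p+k ≠ p, so the three block lengths are no longer equal and xy²z ∉ L.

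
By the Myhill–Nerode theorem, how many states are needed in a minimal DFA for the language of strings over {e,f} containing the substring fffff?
By Myhill–Nerode, count the distinguishable equivalence classes: 6 classes — one per longest suffix of the input that is a prefix of 'fffff' (lengths 0 through 4), plus an absorbing 'already seen fffff' class.
6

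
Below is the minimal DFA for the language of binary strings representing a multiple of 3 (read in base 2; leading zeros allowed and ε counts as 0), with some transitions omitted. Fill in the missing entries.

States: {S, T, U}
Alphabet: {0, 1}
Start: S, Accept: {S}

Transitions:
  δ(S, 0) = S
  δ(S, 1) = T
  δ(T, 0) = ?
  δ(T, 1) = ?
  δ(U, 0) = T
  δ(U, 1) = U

From the language and accept set, identify what each state tracks — S: value ≡ 0 (mod 3); T: value ≡ 1 (mod 3); U: value ≡ 2 (mod 3).
Each missing δ(q, a) is the state matching the new tracked value after reading a.
δ(T, 0) = U; δ(T, 1) = S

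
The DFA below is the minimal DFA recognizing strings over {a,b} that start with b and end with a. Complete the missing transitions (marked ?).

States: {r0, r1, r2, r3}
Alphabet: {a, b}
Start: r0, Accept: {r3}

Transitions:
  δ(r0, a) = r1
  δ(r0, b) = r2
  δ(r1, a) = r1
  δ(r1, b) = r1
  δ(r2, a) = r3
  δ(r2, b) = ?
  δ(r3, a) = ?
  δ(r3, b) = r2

From the language and accept set, identify what each state tracks — r0: no input read; r1: started with a (dead); r2: started with b, last symbol b; r3: started with b, last symbol a.
Each missing δ(q, a) is the state matching the new tracked value after reading a.
δ(r2, b) = r2; δ(r3, a) = r3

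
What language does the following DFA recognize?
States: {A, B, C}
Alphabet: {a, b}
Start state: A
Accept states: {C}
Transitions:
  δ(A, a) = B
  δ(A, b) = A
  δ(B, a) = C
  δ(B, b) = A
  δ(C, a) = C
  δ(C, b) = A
Testing a few strings:
  'a' → reject
  'aaa' → accept
  'abbb' → reject
  'baa' → accept
State roles: A=last symbol not a; B=one trailing a; C=two trailing a's
All strings over {a,b} ending with aa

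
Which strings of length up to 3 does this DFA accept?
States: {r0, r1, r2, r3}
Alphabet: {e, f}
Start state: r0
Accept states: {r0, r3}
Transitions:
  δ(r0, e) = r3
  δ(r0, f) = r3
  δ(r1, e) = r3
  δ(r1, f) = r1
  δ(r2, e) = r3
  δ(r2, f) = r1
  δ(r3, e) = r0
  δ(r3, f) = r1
ε, e, f, ee, fe, eee, eef, efe, fee, fef, ffe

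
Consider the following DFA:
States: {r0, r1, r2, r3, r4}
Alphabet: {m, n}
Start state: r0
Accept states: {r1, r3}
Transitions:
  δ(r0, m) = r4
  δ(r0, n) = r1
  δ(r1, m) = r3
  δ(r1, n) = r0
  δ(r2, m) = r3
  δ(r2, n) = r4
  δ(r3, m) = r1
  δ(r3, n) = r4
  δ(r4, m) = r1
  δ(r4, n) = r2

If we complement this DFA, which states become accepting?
Complement accept states = All states \ Original accept states
= {r0, r1, r2, r3, r4} \ {r1, r3}
{r0, r2, r4}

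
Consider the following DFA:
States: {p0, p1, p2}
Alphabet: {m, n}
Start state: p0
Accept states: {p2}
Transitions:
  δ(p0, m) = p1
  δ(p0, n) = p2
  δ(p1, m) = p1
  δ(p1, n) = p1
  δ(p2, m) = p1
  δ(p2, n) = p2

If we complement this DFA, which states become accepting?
Complement accept states = All states \ Original accept states
= {p0, p1, p2} \ {p2}
{p0, p1}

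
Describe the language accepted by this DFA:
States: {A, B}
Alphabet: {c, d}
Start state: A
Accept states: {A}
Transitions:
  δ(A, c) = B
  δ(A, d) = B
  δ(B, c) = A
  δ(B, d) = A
Testing a few strings:
  'c' → reject
  'cd' → accept
  'cdd' → reject
  'd' → reject
State roles: A=even length so far; B=odd length so far
All strings over {c,d} of even length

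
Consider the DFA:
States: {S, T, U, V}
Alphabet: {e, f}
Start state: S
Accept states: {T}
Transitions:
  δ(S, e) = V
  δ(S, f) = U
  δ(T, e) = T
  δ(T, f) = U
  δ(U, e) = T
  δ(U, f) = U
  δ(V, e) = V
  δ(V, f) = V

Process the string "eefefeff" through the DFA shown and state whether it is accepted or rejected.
Processing string "eefefeff":
  S --e--> V
  V --e--> V
  V --f--> V
  V --e--> V
  V --f--> V
  V --e--> V
  V --f--> V
  V --f--> V
Final state: V
Accept states: {T}
No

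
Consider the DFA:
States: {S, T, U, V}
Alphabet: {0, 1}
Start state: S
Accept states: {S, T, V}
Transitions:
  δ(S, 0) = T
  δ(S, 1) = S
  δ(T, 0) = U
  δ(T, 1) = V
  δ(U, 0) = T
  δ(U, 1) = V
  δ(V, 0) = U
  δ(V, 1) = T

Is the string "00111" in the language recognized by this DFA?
Processing string "00111":
  S --0--> T
  T --0--> U
  U --1--> V
  V --1--> T
  T --1--> V
Final state: V
Accept states: {S, T, V}
Yes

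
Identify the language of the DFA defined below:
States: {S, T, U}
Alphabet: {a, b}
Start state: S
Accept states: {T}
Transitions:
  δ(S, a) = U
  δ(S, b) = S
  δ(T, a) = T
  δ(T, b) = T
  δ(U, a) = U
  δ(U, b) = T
Testing a few strings:
  'aa' → reject
  'bb' → reject
  'bbab' → accept
  'ab' → accept
State roles: S=no a seen yet; T=substring ab seen; U=seen a a, waiting for b
All strings over {a,b} containing the substring ab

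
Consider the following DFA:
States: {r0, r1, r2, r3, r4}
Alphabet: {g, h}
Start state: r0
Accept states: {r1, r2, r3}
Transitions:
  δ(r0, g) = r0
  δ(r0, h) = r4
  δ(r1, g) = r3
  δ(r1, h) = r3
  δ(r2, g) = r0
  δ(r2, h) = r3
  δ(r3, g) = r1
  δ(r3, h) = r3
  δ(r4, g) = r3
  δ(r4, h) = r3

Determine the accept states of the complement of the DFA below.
Complement accept states = All states \ Original accept states
= {r0, r1, r2, r3, r4} \ {r1, r2, r3}
{r0, r4}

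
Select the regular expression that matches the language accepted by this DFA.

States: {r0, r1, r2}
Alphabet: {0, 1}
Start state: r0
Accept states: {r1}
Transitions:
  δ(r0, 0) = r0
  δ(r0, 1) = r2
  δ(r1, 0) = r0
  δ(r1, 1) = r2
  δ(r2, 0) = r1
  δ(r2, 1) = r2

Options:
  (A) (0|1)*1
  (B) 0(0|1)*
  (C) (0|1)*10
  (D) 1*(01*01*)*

Check each option against the DFA on short strings; one disagreement eliminates an option:
  (A) (0|1)*1: on '1' the DFA goes r0 → r2 and rejects (r2 ∉ Accept), but the regex matches it → eliminate
  (B) 0(0|1)*: on '0' the DFA goes r0 → r0 and rejects (r0 ∉ Accept), but the regex matches it → eliminate
  (C) (0|1)*10: agrees with the DFA on every string of length ≤ 6
  (D) 1*(01*01*)*: on ε the DFA stays in r0 and rejects (r0 ∉ Accept), but the regex matches it → eliminate
Only (C) is consistent with the DFA.
(C) (0|1)*10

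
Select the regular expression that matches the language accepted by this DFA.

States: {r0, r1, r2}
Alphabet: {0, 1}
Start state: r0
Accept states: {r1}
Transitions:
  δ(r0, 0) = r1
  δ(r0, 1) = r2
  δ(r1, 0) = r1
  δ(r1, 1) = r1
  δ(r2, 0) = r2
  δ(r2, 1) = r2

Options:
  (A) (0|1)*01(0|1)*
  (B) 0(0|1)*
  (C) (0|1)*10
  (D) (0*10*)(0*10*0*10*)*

Check each option against the DFA on short strings; one disagreement eliminates an option:
  (A) (0|1)*01(0|1)*: on '0' the DFA goes r0 → r1 and accepts (r1 ∈ Accept), but the regex does not match it → eliminate
  (B) 0(0|1)*: agrees with the DFA on every string of length ≤ 6
  (C) (0|1)*10: on '0' the DFA goes r0 → r1 and accepts (r1 ∈ Accept), but the regex does not match it → eliminate
  (D) (0*10*)(0*10*0*10*)*: on '0' the DFA goes r0 → r1 and accepts (r1 ∈ Accept), but the regex does not match it → eliminate
Only (B) is consistent with the DFA.
(B) 0(0|1)*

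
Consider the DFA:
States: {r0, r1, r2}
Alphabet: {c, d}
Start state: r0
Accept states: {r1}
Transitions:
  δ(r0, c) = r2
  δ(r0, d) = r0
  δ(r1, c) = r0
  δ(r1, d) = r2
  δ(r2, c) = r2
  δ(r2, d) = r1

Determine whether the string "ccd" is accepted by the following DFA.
Processing string "ccd":
  r0 --c--> r2
  r2 --c--> r2
  r2 --d--> r1
Final state: r1
Accept states: {r1}
Yes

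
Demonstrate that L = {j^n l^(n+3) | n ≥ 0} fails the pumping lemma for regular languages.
Assume L is regular with pumping length p. Idea: pumping the j-block breaks the fixed offset of 3.
Choose s = j^p l^(p+3) ∈ L. By the pumping lemma, s = xyz with |xy| ≤ p, |y| > 0, so y = j^k with k ≥ 1. Then xy²z = j^(p+k) l^(p+3). For this to be in L we would need p+3 = (p+k)+3, i.e. k = 0, contradicting k ≥ 1. So xy²z ∉ L.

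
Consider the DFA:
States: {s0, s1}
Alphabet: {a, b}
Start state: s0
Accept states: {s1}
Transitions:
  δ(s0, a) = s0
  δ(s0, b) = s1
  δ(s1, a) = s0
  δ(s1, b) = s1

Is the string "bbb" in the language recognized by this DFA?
Processing string "bbb":
  s0 --b--> s1
  s1 --b--> s1
  s1 --b--> s1
Final state: s1
Accept states: {s1}
Yes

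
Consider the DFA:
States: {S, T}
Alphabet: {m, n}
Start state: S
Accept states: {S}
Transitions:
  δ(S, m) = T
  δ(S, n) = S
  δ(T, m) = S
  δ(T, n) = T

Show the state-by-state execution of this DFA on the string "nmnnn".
read 'n': S → S
  read 'm': S → T
  read 'n': T → T
  read 'n': T → T
  read 'n': T → T
S -> S -> T -> T -> T -> T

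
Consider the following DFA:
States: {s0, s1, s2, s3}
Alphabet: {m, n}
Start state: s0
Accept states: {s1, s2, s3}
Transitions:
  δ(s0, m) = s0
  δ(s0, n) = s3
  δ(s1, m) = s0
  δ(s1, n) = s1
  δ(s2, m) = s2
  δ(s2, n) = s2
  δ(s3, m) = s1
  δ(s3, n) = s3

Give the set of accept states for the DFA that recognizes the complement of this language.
Complement accept states = All states \ Original accept states
= {s0, s1, s2, s3} \ {s1, s2, s3}
{s0}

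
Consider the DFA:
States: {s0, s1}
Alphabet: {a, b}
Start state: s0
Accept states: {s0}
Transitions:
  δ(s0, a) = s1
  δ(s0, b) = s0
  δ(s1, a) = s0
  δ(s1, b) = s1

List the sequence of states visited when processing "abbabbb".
read 'a': s0 → s1
  read 'b': s1 → s1
  read 'b': s1 → s1
  read 'a': s1 → s0
  read 'b': s0 → s0
  read 'b': s0 → s0
  read 'b': s0 → s0
s0 -> s1 -> s1 -> s1 -> s0 -> s0 -> s0 -> s0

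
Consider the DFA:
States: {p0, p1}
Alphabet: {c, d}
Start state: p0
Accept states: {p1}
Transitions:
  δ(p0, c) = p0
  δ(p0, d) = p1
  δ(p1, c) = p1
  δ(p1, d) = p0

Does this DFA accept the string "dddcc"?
Processing string "dddcc":
  p0 --d--> p1
  p1 --d--> p0
  p0 --d--> p1
  p1 --c--> p1
  p1 --c--> p1
Final state: p1
Accept states: {p1}
Yes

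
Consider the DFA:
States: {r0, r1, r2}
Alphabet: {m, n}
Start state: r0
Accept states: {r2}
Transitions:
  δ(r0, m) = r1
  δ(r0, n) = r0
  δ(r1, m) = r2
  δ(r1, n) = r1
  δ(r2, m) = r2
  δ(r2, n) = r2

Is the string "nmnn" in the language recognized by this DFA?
Processing string "nmnn":
  r0 --n--> r0
  r0 --m--> r1
  r1 --n--> r1
  r1 --n--> r1
Final state: r1
Accept states: {r2}
No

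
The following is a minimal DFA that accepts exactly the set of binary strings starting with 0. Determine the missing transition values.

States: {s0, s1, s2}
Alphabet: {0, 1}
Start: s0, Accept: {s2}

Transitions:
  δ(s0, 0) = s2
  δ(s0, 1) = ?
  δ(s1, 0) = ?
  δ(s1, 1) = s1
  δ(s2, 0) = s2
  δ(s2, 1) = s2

From the language and accept set, identify what each state tracks — s0: no input read; s1: started with 1 (dead); s2: started with 0.
Each missing δ(q, a) is the state matching the new tracked value after reading a.
δ(s0, 1) = s1; δ(s1, 0) = s1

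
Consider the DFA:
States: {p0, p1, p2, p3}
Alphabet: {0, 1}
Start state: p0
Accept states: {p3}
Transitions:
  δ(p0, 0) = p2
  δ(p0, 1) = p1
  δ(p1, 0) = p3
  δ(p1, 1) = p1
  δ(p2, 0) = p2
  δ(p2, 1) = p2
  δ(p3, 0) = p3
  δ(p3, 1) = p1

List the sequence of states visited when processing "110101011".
read '1': p0 → p1
  read '1': p1 → p1
  read '0': p1 → p3
  read '1': p3 → p1
  read '0': p1 → p3
  read '1': p3 → p1
  read '0': p1 → p3
  read '1': p3 → p1
  read '1': p1 → p1
p0 -> p1 -> p1 -> p3 -> p1 -> p3 -> p1 -> p3 -> p1 -> p1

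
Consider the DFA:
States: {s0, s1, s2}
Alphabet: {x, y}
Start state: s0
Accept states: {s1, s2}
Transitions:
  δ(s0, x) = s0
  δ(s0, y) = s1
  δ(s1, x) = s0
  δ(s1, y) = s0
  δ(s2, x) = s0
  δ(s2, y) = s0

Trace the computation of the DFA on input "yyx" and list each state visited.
read 'y': s0 → s1
  read 'y': s1 → s0
  read 'x': s0 → s0
s0 -> s1 -> s0 -> s0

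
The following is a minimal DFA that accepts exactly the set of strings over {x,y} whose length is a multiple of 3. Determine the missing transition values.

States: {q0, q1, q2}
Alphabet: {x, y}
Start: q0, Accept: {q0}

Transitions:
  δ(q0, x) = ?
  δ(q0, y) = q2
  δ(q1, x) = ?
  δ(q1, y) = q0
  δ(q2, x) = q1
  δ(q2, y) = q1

From the language and accept set, identify what each state tracks — q0: length ≡ 0 (mod 3); q1: length ≡ 2 (mod 3); q2: length ≡ 1 (mod 3).
Each missing δ(q, a) is the state matching the new tracked value after reading a.
δ(q0, x) = q2; δ(q1, x) = q0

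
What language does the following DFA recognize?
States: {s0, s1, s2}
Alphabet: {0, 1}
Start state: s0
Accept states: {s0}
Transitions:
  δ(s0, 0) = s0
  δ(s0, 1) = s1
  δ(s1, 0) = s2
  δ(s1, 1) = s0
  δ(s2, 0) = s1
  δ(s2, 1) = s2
Testing a few strings:
  '10' → reject
  '01' → reject
  '101' → reject
  '0' → accept
State roles: s0=value ≡ 0 (mod 3); s1=value ≡ 1 (mod 3); s2=value ≡ 2 (mod 3)
All binary strings representing a multiple of 3 (read in base 2; leading zeros allowed and ε counts as 0)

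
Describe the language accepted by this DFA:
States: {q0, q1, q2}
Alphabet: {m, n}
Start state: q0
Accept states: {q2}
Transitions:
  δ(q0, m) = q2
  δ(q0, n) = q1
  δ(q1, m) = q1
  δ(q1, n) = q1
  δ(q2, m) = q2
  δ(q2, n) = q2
Testing a few strings:
  'nmm' → reject
  'mn' → accept
  'nn' → reject
  'nm' → reject
State roles: q0=no input read; q1=started with n (dead); q2=started with m
All strings over {m,n} starting with m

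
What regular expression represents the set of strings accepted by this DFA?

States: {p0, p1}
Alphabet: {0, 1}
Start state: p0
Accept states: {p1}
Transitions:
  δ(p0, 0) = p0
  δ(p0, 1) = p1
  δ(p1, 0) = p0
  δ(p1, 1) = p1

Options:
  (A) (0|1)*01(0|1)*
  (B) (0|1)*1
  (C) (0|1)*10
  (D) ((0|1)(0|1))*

Check each option against the DFA on short strings; one disagreement eliminates an option:
  (A) (0|1)*01(0|1)*: on '1' the DFA goes p0 → p1 and accepts (p1 ∈ Accept), but the regex does not match it → eliminate
  (B) (0|1)*1: agrees with the DFA on every string of length ≤ 6
  (C) (0|1)*10: on '1' the DFA goes p0 → p1 and accepts (p1 ∈ Accept), but the regex does not match it → eliminate
  (D) ((0|1)(0|1))*: on ε the DFA stays in p0 and rejects (p0 ∉ Accept), but the regex matches it → eliminate
Only (B) is consistent with the DFA.
(B) (0|1)*1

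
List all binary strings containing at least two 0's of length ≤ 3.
00, 000, 001, 010, 100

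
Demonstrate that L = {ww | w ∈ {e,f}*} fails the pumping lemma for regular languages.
Assume L is regular with pumping length p. Idea: pumping the leading e-block breaks the equality of the two halves.
Choose s = e^p f e^p f ∈ L (with w = e^p f). |s| = 2p+2 ≥ p. By the pumping lemma, s = xyz with |xy| ≤ p, |y| > 0, so y = e^k with k ≥ 1, in the first e-block. Then xy²z = e^(p+k) f e^p f, of length 2p+2+k. If k is odd this length is odd, so it cannot be of the form ww. If k is even, each half has length p+1+k/2 ≤ p+k, so the first half lies entirely inside the leading e-block and contains no f, while the second half ends in f; the halves differ. Either way xy²z ∉ L.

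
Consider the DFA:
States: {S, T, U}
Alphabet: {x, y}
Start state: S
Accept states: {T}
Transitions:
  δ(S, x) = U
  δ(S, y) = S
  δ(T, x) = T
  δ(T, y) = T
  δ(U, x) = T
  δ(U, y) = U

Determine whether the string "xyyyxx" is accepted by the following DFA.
Processing string "xyyyxx":
  S --x--> U
  U --y--> U
  U --y--> U
  U --y--> U
  U --x--> T
  T --x--> T
Final state: T
Accept states: {T}
Yes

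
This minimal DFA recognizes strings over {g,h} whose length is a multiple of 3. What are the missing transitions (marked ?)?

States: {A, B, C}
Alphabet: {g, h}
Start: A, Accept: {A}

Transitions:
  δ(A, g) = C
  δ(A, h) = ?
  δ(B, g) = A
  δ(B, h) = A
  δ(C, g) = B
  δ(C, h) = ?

From the language and accept set, identify what each state tracks — A: length ≡ 0 (mod 3); B: length ≡ 2 (mod 3); C: length ≡ 1 (mod 3).
Each missing δ(q, a) is the state matching the new tracked value after reading a.
δ(A, h) = C; δ(C, h) = B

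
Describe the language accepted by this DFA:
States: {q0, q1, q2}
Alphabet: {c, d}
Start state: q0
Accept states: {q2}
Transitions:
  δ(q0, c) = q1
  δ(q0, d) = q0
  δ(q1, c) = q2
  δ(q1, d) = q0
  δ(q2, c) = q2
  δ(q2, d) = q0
Testing a few strings:
  'c' → reject
  'cc' → accept
  'dcc' → accept
  'cddc' → reject
State roles: q0=last symbol not c; q1=one trailing c; q2=two trailing c's
All strings over {c,d} ending with cc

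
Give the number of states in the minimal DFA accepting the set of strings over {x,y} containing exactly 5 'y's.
By Myhill–Nerode, count the distinguishable equivalence classes: 7 classes — having seen 0, 1, …, 5, or >5 copies of 'y'; the count-5 class is the only accepting one and >5 is dead.
7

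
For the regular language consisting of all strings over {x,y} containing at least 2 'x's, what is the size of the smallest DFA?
By Myhill–Nerode, count the distinguishable equivalence classes: 3 classes — having seen 0, 1, or ≥2 copies of 'x'; any two classes i < j (j ≤ 2) are distinguished by the string x^(2−j), which takes class j to 2 copies (accepted) but leaves class i below 2 (rejected).
3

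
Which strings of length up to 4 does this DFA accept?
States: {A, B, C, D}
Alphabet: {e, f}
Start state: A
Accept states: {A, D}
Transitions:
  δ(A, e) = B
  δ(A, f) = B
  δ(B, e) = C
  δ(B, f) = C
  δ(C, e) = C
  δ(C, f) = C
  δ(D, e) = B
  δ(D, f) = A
ε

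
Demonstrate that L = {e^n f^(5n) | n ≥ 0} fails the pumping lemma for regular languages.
Assume L is regular with pumping length p. Idea: pumping the e-block breaks the 1:5 ratio.
Choose s = e^p f^(5p) (length 6p ≥ p). By the pumping lemma, s = xyz with |xy| ≤ p, |y| > 0, so y = e^k with k ≥ 1. Then xy²z = e^(p+k) f^(5p). For this to be in L we would need 5p = 5(p+k), i.e. 5k = 0, contradicting k ≥ 1. So xy²z ∉ L.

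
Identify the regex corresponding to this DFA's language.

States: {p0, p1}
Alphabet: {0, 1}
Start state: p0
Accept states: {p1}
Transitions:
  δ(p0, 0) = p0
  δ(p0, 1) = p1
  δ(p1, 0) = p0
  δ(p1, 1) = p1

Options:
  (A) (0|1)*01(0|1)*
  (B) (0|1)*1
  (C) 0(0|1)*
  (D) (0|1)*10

Check each option against the DFA on short strings; one disagreement eliminates an option:
  (A) (0|1)*01(0|1)*: on '1' the DFA goes p0 → p1 and accepts (p1 ∈ Accept), but the regex does not match it → eliminate
  (B) (0|1)*1: agrees with the DFA on every string of length ≤ 6
  (C) 0(0|1)*: on '0' the DFA goes p0 → p0 and rejects (p0 ∉ Accept), but the regex matches it → eliminate
  (D) (0|1)*10: on '1' the DFA goes p0 → p1 and accepts (p1 ∈ Accept), but the regex does not match it → eliminate
Only (B) is consistent with the DFA.
(B) (0|1)*1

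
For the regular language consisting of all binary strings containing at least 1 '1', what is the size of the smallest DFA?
By Myhill–Nerode, count the distinguishable equivalence classes: 2 classes — having seen 0, or ≥1 copies of '1'; any two classes i < j (j ≤ 1) are distinguished by the string 1^(1−j), which takes class j to 1 copy (accepted) but leaves class i below 1 (rejected).
2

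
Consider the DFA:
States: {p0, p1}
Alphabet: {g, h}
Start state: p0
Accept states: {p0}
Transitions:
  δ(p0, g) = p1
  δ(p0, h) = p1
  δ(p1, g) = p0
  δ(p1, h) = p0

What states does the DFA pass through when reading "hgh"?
read 'h': p0 → p1
  read 'g': p1 → p0
  read 'h': p0 → p1
p0 -> p1 -> p0 -> p1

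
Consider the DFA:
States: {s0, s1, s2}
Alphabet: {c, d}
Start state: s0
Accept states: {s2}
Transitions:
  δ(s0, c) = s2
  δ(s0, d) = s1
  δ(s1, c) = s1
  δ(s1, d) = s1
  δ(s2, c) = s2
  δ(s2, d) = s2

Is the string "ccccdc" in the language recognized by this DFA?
Processing string "ccccdc":
  s0 --c--> s2
  s2 --c--> s2
  s2 --c--> s2
  s2 --c--> s2
  s2 --d--> s2
  s2 --c--> s2
Final state: s2
Accept states: {s2}
Yes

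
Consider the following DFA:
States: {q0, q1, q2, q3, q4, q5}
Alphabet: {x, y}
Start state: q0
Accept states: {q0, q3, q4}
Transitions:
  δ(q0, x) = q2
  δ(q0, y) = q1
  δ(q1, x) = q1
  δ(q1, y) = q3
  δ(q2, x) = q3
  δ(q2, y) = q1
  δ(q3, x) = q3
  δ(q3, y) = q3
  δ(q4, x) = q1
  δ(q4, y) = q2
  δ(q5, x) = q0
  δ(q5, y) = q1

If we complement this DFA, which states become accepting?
Complement accept states = All states \ Original accept states
= {q0, q1, q2, q3, q4, q5} \ {q0, q3, q4}
{q1, q2, q5}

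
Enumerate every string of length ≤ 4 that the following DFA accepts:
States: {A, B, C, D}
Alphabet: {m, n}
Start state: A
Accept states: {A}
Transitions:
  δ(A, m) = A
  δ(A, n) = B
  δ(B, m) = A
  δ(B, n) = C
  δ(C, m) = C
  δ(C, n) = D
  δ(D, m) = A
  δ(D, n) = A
ε, m, mm, nm, mmm, mnm, nmm, mmmm, mmnm, mnmm, nmmm, nmnm, nnnm, nnnn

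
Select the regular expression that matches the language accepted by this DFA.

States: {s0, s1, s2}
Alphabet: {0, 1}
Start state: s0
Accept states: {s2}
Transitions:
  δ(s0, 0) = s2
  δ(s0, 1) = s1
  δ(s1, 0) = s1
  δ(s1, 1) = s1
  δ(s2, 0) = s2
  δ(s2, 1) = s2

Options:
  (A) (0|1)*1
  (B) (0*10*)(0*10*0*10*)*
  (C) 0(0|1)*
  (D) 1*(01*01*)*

Check each option against the DFA on short strings; one disagreement eliminates an option:
  (A) (0|1)*1: on '0' the DFA goes s0 → s2 and accepts (s2 ∈ Accept), but the regex does not match it → eliminate
  (B) (0*10*)(0*10*0*10*)*: on '0' the DFA goes s0 → s2 and accepts (s2 ∈ Accept), but the regex does not match it → eliminate
  (C) 0(0|1)*: agrees with the DFA on every string of length ≤ 6
  (D) 1*(01*01*)*: on ε the DFA stays in s0 and rejects (s0 ∉ Accept), but the regex matches it → eliminate
Only (C) is consistent with the DFA.
(C) 0(0|1)*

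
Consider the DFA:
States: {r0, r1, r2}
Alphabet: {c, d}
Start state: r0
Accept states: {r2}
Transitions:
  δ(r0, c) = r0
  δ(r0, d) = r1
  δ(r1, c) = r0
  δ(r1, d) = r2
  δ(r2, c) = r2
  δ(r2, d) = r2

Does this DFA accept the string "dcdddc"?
Processing string "dcdddc":
  r0 --d--> r1
  r1 --c--> r0
  r0 --d--> r1
  r1 --d--> r2
  r2 --d--> r2
  r2 --c--> r2
Final state: r2
Accept states: {r2}
Yes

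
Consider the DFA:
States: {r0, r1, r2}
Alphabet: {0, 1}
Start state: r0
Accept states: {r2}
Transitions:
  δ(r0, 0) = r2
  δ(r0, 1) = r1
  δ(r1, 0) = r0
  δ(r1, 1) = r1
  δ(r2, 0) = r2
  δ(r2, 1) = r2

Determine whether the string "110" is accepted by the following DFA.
Processing string "110":
  r0 --1--> r1
  r1 --1--> r1
  r1 --0--> r0
Final state: r0
Accept states: {r2}
No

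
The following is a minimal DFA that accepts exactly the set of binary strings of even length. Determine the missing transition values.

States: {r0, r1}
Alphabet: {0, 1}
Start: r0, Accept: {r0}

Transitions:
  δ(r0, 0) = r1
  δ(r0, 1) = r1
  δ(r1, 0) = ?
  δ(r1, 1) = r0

From the language and accept set, identify what each state tracks — r0: even length so far; r1: odd length so far.
Each missing δ(q, a) is the state matching the new tracked value after reading a.
δ(r1, 0) = r0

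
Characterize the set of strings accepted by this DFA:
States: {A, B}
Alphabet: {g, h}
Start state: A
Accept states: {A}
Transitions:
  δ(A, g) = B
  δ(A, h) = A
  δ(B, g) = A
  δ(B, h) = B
Testing a few strings:
  'g' → reject
  'h' → accept
  'ggh' → accept
  'gh' → reject
State roles: A=even number of g's so far; B=odd number of g's so far
All strings over {g,h} with an even number of g's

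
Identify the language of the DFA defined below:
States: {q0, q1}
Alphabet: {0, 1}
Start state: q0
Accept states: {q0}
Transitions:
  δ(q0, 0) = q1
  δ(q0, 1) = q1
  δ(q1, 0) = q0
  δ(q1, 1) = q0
Testing a few strings:
  '0' → reject
  '01' → accept
  '11' → accept
  '000' → reject
State roles: q0=even length so far; q1=odd length so far
All binary strings of even length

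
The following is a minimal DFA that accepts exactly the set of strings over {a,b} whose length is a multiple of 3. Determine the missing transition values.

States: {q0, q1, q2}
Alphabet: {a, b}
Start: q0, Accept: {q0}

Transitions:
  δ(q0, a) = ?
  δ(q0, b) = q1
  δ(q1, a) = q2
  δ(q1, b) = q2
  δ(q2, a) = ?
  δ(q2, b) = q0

From the language and accept set, identify what each state tracks — q0: length ≡ 0 (mod 3); q1: length ≡ 1 (mod 3); q2: length ≡ 2 (mod 3).
Each missing δ(q, a) is the state matching the new tracked value after reading a.
δ(q0, a) = q1; δ(q2, a) = q0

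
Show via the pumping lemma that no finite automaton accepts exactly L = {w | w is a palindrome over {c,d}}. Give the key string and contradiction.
Assume L is regular with pumping length p. Idea: pumping the leading c-block breaks the symmetry.
Choose s = c^p d c^p (a palindrome of length 2p+1 ≥ p). By the pumping lemma, s = xyz with |xy| ≤ p, |y| > 0, so y = c^k with k > 0 (xy lies entirely in the first c^p). Then xy²z = c^(p+k) d c^p, which is not a palindrome since p+k ≠ p.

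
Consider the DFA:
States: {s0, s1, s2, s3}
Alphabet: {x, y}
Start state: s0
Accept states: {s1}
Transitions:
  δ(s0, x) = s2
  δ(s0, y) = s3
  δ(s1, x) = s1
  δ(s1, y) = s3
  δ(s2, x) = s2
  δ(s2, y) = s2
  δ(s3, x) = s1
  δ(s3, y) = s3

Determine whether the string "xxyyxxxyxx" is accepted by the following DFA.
Processing string "xxyyxxxyxx":
  s0 --x--> s2
  s2 --x--> s2
  s2 --y--> s2
  s2 --y--> s2
  s2 --x--> s2
  s2 --x--> s2
  s2 --x--> s2
  s2 --y--> s2
  s2 --x--> s2
  s2 --x--> s2
Final state: s2
Accept states: {s1}
No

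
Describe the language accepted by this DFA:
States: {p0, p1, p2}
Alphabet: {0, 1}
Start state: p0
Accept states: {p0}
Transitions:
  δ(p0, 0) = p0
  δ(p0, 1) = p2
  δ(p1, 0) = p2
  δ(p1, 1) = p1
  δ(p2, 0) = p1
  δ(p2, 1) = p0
Testing a few strings:
  '1' → reject
  '0100' → reject
  '0101' → reject
  '0' → accept
State roles: p0=value ≡ 0 (mod 3); p1=value ≡ 2 (mod 3); p2=value ≡ 1 (mod 3)
All binary strings representing a multiple of 3 (read in base 2; leading zeros allowed and ε counts as 0)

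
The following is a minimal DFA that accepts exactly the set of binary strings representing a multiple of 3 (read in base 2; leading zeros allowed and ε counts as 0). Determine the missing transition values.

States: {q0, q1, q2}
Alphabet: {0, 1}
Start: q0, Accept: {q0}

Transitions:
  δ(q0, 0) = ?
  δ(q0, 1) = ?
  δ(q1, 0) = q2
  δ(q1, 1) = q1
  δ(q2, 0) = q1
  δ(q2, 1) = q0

From the language and accept set, identify what each state tracks — q0: value ≡ 0 (mod 3); q1: value ≡ 2 (mod 3); q2: value ≡ 1 (mod 3).
Each missing δ(q, a) is the state matching the new tracked value after reading a.
δ(q0, 0) = q0; δ(q0, 1) = q2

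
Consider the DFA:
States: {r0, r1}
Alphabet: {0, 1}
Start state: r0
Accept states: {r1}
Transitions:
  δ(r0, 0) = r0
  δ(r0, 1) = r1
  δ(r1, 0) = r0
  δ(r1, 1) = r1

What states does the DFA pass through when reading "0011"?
read '0': r0 → r0
  read '0': r0 → r0
  read '1': r0 → r1
  read '1': r1 → r1
r0 -> r0 -> r0 -> r1 -> r1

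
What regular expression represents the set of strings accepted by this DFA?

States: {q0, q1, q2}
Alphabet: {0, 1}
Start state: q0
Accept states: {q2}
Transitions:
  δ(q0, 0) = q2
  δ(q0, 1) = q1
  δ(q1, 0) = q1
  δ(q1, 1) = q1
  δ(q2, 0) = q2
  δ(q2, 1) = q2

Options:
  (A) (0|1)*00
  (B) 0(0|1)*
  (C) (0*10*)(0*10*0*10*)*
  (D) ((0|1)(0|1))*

Check each option against the DFA on short strings; one disagreement eliminates an option:
  (A) (0|1)*00: on '0' the DFA goes q0 → q2 and accepts (q2 ∈ Accept), but the regex does not match it → eliminate
  (B) 0(0|1)*: agrees with the DFA on every string of length ≤ 6
  (C) (0*10*)(0*10*0*10*)*: on '0' the DFA goes q0 → q2 and accepts (q2 ∈ Accept), but the regex does not match it → eliminate
  (D) ((0|1)(0|1))*: on ε the DFA stays in q0 and rejects (q0 ∉ Accept), but the regex matches it → eliminate
Only (B) is consistent with the DFA.
(B) 0(0|1)*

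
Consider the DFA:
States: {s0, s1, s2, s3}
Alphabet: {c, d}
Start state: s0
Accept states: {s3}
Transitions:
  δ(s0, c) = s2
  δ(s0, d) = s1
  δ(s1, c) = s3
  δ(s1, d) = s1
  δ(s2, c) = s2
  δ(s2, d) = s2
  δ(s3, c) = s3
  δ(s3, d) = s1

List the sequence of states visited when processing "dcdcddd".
read 'd': s0 → s1
  read 'c': s1 → s3
  read 'd': s3 → s1
  read 'c': s1 → s3
  read 'd': s3 → s1
  read 'd': s1 → s1
  read 'd': s1 → s1
s0 -> s1 -> s3 -> s1 -> s3 -> s1 -> s1 -> s1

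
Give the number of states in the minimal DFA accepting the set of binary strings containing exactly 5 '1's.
By Myhill–Nerode, count the distinguishable equivalence classes: 7 classes — having seen 0, 1, …, 5, or >5 copies of '1'; the count-5 class is the only accepting one and >5 is dead.
7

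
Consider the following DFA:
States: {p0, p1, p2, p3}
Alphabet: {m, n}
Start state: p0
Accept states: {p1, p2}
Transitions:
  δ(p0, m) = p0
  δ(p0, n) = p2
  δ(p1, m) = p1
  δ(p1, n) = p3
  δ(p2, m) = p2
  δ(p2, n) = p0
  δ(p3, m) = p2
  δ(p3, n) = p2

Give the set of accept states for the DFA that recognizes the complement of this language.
Complement accept states = All states \ Original accept states
= {p0, p1, p2, p3} \ {p1, p2}
{p0, p3}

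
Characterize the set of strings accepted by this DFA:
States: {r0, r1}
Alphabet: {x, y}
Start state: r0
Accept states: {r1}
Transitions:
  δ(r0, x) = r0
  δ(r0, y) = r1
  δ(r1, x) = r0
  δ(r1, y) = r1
Testing a few strings:
  'y' → accept
  'yx' → reject
  'x' → reject
  'yyy' → accept
State roles: r0=last symbol not y; r1=last symbol is y
All strings over {x,y} ending with y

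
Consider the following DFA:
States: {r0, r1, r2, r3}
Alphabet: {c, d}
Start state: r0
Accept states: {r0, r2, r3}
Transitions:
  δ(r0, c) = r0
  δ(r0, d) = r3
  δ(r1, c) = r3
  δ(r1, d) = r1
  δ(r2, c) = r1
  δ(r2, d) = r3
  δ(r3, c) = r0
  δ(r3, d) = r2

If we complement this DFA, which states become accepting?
Complement accept states = All states \ Original accept states
= {r0, r1, r2, r3} \ {r0, r2, r3}
{r1}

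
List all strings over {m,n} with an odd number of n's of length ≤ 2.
n, mn, nm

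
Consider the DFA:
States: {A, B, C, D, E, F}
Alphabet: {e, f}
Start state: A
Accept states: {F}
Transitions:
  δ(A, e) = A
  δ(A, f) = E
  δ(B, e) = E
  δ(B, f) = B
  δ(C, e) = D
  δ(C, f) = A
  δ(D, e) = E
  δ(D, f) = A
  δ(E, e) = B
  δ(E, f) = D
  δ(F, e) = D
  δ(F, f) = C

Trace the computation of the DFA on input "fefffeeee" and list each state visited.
read 'f': A → E
  read 'e': E → B
  read 'f': B → B
  read 'f': B → B
  read 'f': B → B
  read 'e': B → E
  read 'e': E → B
  read 'e': B → E
  read 'e': E → B
A -> E -> B -> B -> B -> B -> E -> B -> E -> B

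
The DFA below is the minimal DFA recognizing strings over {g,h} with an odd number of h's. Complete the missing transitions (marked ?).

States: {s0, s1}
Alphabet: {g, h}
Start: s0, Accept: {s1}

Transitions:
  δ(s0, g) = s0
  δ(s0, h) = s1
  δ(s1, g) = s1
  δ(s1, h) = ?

From the language and accept set, identify what each state tracks — s0: even number of h's so far; s1: odd number of h's so far.
Each missing δ(q, a) is the state matching the new tracked value after reading a.
δ(s1, h) = s0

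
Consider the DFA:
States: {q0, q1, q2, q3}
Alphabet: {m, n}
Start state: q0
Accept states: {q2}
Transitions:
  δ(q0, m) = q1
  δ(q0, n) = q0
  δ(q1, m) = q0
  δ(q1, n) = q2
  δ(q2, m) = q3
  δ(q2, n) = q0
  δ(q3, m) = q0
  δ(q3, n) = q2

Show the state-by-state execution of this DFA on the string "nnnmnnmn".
read 'n': q0 → q0
  read 'n': q0 → q0
  read 'n': q0 → q0
  read 'm': q0 → q1
  read 'n': q1 → q2
  read 'n': q2 → q0
  read 'm': q0 → q1
  read 'n': q1 → q2
q0 -> q0 -> q0 -> q0 -> q1 -> q2 -> q0 -> q1 -> q2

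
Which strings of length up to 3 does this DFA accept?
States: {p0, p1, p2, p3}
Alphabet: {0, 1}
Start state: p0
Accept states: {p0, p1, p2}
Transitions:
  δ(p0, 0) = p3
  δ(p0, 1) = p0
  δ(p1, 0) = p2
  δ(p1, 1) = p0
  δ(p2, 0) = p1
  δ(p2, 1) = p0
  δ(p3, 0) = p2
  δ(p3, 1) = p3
ε, 1, 00, 11, 000, 001, 010, 100, 111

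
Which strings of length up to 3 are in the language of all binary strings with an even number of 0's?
ε, 1, 00, 11, 001, 010, 100, 111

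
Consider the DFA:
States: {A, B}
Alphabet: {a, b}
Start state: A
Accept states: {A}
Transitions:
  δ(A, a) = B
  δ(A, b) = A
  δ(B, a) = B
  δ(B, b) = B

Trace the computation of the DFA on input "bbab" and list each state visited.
read 'b': A → A
  read 'b': A → A
  read 'a': A → B
  read 'b': B → B
A -> A -> A -> B -> B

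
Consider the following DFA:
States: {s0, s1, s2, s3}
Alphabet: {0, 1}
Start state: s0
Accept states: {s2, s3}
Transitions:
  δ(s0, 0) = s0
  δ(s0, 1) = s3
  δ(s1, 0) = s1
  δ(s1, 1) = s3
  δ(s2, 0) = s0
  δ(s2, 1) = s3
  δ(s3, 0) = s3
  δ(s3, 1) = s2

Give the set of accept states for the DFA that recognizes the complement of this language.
Complement accept states = All states \ Original accept states
= {s0, s1, s2, s3} \ {s2, s3}
{s0, s1}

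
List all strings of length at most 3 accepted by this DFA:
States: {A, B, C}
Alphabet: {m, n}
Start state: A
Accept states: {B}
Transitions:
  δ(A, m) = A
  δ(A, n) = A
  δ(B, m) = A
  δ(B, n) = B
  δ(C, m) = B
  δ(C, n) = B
None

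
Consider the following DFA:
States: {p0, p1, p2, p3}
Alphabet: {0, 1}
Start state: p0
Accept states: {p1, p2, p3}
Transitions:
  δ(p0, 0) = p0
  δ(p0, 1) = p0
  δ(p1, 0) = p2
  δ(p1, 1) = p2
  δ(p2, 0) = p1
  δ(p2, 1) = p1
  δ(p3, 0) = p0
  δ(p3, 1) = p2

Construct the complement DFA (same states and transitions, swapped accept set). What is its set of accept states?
Complement accept states = All states \ Original accept states
= {p0, p1, p2, p3} \ {p1, p2, p3}
{p0}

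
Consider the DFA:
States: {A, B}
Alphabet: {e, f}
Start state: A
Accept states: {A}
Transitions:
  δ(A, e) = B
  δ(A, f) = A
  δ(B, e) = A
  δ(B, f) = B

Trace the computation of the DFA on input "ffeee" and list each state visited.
read 'f': A → A
  read 'f': A → A
  read 'e': A → B
  read 'e': B → A
  read 'e': A → B
A -> A -> A -> B -> A -> B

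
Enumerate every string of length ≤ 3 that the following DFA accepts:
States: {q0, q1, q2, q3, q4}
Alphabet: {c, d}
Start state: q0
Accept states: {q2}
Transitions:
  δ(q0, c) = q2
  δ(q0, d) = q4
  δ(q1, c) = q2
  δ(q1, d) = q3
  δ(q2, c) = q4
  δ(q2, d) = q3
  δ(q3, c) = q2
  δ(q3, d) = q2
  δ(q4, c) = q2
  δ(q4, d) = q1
c, dc, ccc, cdc, cdd, ddc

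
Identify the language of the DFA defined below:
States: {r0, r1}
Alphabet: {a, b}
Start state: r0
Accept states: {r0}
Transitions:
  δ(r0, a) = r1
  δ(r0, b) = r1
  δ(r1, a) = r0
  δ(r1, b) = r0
Testing a few strings:
  'bab' → reject
  'aab' → reject
  'abb' → reject
  'aa' → accept
State roles: r0=even length so far; r1=odd length so far
All strings over {a,b} of even length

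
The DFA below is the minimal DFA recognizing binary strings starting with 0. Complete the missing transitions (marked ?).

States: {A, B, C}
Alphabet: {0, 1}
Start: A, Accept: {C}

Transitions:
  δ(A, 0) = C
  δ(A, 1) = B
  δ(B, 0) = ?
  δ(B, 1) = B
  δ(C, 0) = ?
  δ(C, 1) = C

From the language and accept set, identify what each state tracks — A: no input read; B: started with 1 (dead); C: started with 0.
Each missing δ(q, a) is the state matching the new tracked value after reading a.
δ(B, 0) = B; δ(C, 0) = C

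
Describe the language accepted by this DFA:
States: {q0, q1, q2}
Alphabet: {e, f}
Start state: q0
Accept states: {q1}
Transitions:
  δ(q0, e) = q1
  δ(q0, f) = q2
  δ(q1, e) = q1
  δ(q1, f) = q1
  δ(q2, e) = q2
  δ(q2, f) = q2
Testing a few strings:
  'ef' → accept
  'ffe' → reject
  'ff' → reject
  'e' → accept
State roles: q0=no input read; q1=started with e; q2=started with f (dead)
All strings over {e,f} starting with e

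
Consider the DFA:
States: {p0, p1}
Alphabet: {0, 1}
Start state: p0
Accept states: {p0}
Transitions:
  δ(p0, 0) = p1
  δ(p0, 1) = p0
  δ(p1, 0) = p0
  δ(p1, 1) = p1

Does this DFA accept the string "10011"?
Processing string "10011":
  p0 --1--> p0
  p0 --0--> p1
  p1 --0--> p0
  p0 --1--> p0
  p0 --1--> p0
Final state: p0
Accept states: {p0}
Yes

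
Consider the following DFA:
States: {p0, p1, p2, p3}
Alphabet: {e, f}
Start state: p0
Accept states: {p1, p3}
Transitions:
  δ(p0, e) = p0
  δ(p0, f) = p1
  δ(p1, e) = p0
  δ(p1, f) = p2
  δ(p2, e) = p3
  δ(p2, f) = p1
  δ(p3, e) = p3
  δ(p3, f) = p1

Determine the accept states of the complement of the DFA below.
Complement accept states = All states \ Original accept states
= {p0, p1, p2, p3} \ {p1, p3}
{p0, p2}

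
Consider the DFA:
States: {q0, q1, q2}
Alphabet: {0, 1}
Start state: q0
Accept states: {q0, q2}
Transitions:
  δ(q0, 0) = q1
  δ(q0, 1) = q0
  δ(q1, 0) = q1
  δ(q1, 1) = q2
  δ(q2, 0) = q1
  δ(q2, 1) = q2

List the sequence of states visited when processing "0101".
read '0': q0 → q1
  read '1': q1 → q2
  read '0': q2 → q1
  read '1': q1 → q2
q0 -> q1 -> q2 -> q1 -> q2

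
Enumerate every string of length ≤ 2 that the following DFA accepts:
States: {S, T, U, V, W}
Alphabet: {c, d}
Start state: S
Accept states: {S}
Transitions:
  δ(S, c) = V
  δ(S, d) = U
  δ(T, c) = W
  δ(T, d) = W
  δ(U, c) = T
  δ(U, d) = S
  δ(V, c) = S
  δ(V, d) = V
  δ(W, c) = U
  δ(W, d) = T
ε, cc, dd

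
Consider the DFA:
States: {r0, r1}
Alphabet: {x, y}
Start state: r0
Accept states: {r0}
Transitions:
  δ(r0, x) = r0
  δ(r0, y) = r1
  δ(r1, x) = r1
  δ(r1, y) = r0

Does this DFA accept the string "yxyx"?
Processing string "yxyx":
  r0 --y--> r1
  r1 --x--> r1
  r1 --y--> r0
  r0 --x--> r0
Final state: r0
Accept states: {r0}
Yes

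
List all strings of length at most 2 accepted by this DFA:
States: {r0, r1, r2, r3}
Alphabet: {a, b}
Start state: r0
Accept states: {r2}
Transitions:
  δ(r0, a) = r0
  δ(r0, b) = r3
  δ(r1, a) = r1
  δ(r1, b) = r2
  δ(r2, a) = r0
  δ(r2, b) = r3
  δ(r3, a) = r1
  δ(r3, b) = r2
bb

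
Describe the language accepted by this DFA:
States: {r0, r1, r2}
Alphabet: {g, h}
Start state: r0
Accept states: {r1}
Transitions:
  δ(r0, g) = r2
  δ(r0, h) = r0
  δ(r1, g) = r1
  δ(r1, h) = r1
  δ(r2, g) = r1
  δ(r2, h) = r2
Testing a few strings:
  'hhhg' → reject
  'gghh' → accept
  'gh' → reject
  'hggg' → accept
State roles: r0=zero g's seen; r1=≥ two g's seen; r2=one g seen
All strings over {g,h} containing at least two g's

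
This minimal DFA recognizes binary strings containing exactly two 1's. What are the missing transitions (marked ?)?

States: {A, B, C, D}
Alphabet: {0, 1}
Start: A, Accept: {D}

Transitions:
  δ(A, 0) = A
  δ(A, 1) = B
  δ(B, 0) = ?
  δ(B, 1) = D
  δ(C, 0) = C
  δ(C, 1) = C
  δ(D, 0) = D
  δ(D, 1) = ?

From the language and accept set, identify what each state tracks — A: zero 1's; B: one 1; C: ≥ three 1's (dead); D: two 1's.
Each missing δ(q, a) is the state matching the new tracked value after reading a.
δ(B, 0) = B; δ(D, 1) = C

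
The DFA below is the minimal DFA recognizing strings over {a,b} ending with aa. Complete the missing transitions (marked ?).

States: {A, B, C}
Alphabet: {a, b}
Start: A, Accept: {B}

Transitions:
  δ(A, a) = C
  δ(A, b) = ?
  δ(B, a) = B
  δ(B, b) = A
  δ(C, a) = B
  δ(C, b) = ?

From the language and accept set, identify what each state tracks — A: last symbol not a; B: two trailing a's; C: one trailing a.
Each missing δ(q, a) is the state matching the new tracked value after reading a.
δ(A, b) = A; δ(C, b) = A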